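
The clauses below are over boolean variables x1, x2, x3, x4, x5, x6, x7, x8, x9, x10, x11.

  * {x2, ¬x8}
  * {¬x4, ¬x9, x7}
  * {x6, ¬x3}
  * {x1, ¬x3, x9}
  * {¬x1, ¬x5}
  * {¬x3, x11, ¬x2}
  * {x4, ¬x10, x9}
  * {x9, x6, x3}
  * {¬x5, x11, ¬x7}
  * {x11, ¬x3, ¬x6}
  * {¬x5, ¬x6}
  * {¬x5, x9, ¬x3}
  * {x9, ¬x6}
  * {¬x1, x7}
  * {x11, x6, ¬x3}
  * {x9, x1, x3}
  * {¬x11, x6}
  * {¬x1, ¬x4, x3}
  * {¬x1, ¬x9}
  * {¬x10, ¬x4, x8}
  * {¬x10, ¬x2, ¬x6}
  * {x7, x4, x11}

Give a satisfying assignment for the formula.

x1=False, x2=False, x3=False, x4=True, x5=False, x6=False, x7=True, x8=False, x9=True, x10=False, x11=False

x5 occurs only negated in the remaining clauses — set x5 = False.
Pure literal: x10 appears only negated; assign x10 = False.
Try x1 = False.
Try x2 = False.
  then x8 is forced to False.
For the remaining variables, x3 = False, x4 = True, x6 = False, x7 = True, x9 = True, x11 = False works.
Every clause has at least one true literal under this assignment.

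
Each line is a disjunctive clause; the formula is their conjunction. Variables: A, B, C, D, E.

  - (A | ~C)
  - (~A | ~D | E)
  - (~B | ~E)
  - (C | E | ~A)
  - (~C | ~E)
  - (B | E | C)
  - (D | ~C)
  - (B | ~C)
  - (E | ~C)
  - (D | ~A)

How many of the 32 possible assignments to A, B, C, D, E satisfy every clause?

5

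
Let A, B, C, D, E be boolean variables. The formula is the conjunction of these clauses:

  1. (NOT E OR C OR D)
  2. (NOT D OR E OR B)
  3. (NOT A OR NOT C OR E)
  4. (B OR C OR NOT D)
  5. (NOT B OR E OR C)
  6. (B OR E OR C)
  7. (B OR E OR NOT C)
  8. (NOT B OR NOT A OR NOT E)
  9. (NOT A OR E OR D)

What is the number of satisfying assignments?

Case analysis on E and B:
  E=T, B=T: remaining (A,C,D) ∈ {(F,F,T); (F,T,F); (F,T,T)} — 3.
  E=T, B=F: remaining (A,C,D) ∈ {(F,T,F); (F,T,T); (T,T,F); (T,T,T)} — 4.
  E=F, B=T: remaining (A,C,D) ∈ {(F,T,F); (F,T,T)} — 2.
  E=F, B=F: a clause becomes empty — 0.
Total: 3 + 4 + 2 + 0 = 9.

9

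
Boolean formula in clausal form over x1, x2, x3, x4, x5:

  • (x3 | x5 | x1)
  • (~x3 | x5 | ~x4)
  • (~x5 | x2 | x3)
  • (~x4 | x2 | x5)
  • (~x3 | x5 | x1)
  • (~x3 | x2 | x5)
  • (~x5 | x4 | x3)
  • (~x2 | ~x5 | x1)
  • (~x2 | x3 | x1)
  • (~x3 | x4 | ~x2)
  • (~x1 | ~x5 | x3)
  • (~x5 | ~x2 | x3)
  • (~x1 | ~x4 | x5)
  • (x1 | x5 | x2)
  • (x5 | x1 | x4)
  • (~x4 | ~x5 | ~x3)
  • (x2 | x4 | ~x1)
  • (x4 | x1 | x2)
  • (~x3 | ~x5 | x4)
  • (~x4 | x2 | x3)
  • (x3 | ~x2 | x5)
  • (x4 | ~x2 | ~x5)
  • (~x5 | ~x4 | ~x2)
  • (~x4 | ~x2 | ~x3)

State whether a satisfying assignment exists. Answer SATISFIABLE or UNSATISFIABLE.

x5 = True:
  x2 = True:
    propagation gives x1=True, x3=True, x4=True; an empty clause results — contradiction.
  x2 = False:
    propagation gives x3=True, x4=False; an empty clause results — contradiction.
x5 = False:
  x2 = True:
    propagation gives x3=True, x4=False; an empty clause results — contradiction.
  x2 = False:
    propagation gives x4=False, x3=False, x1=True; an empty clause results — contradiction.
Every branch closes, so no satisfying assignment exists.

UNSATISFIABLE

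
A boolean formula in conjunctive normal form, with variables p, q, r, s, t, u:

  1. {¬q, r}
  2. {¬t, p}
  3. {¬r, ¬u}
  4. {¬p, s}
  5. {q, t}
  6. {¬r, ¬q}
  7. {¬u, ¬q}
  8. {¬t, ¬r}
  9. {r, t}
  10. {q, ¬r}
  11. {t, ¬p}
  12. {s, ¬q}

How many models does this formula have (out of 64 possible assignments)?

2

Satisfying assignments:
  p=T q=F r=F s=T t=T u=F
  p=T q=F r=F s=T t=T u=T
That's 2 in total.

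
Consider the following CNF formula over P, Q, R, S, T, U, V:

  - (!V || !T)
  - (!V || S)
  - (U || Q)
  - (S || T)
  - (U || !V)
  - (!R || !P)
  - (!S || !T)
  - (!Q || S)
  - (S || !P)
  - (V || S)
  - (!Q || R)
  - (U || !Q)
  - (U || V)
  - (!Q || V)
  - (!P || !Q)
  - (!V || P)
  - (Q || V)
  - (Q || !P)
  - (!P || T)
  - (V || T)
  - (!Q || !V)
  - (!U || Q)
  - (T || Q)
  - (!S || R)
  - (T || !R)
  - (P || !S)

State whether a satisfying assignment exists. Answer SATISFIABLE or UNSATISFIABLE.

Q = True:
  propagation gives S=True, T=False, R=True; an empty clause results — contradiction.
Q = False:
  propagation gives U=True; an empty clause results — contradiction.
Every branch closes, so no satisfying assignment exists.

UNSATISFIABLE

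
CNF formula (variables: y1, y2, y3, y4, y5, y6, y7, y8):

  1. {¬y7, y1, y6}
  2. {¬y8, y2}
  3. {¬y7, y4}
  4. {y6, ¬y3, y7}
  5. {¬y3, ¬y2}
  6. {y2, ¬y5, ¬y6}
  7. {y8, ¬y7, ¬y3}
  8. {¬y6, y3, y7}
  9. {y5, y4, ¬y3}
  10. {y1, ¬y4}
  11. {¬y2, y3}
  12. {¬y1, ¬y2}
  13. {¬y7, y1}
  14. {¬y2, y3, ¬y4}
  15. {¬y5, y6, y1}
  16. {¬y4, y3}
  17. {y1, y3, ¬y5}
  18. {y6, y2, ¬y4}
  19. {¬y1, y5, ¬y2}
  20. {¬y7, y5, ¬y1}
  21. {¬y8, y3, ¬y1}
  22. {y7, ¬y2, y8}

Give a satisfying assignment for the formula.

Branch on y1: take y1 = True.
  then y2 is forced to False.
  then y8 is forced to False.
The remaining clauses are satisfied by y3 = False, y4 = False, y5 = True, y6 = False, y7 = False.
Every clause has at least one true literal under this assignment.

y1=True, y2=False, y3=False, y4=False, y5=True, y6=False, y7=False, y8=False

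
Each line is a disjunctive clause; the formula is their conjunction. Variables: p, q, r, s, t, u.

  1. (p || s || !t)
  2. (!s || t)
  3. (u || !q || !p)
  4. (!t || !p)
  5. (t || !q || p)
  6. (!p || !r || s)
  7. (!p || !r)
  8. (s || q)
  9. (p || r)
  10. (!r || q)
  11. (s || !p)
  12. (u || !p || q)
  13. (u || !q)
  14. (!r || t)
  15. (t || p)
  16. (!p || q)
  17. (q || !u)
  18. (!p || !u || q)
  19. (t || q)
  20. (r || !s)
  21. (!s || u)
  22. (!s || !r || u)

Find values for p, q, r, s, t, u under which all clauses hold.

Branch on p: take p = False.
  then r is forced to True.
  then q is forced to True.
  then t is forced to True.
  then s is forced to True.
  then u is forced to True.
Every clause has at least one true literal under this assignment.

p=False  q=True  r=True  s=True  t=True  u=True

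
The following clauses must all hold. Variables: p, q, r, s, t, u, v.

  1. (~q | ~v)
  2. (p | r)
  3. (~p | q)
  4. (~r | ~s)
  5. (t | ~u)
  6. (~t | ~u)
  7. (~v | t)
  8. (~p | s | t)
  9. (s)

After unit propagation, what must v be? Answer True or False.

(s) is a unit clause: s = True.
From (~r | ~s) and s = True: r = False.
From (r | p) and r = False: p = True.
In (q | ~p), ~p is now false; q must hold, so q = True.
(~v | ~q) with q = True leaves only ~v, so v = False.

False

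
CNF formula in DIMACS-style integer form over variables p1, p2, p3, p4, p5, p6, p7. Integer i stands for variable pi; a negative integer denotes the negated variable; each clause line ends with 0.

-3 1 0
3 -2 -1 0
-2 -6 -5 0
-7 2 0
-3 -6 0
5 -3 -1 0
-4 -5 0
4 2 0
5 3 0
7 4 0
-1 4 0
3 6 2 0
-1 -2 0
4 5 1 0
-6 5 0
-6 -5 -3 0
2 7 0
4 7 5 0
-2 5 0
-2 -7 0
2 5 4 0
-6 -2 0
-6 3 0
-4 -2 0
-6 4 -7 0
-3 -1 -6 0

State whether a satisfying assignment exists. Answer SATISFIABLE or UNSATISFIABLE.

UNSATISFIABLE

p2 = True:
  propagation gives p1=False, p3=False, p5=True, p6=False; an empty clause results — contradiction.
p2 = False:
  propagation gives p7=False; an empty clause results — contradiction.
Every branch closes, so no satisfying assignment exists.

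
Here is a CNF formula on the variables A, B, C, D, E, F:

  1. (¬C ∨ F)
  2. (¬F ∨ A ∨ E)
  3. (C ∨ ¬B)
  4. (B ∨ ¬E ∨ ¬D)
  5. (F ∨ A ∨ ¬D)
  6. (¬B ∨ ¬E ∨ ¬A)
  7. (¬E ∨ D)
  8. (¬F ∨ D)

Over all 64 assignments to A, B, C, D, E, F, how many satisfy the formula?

7

The models are:
  A=F B=F C=F D=F E=F F=F
  A=F B=T C=T D=T E=T F=T
  A=T B=F C=F D=F E=F F=F
  A=T B=F C=F D=T E=F F=F
  A=T B=F C=F D=T E=F F=T
  A=T B=F C=T D=T E=F F=T
  A=T B=T C=T D=T E=F F=T
That's 7 in total.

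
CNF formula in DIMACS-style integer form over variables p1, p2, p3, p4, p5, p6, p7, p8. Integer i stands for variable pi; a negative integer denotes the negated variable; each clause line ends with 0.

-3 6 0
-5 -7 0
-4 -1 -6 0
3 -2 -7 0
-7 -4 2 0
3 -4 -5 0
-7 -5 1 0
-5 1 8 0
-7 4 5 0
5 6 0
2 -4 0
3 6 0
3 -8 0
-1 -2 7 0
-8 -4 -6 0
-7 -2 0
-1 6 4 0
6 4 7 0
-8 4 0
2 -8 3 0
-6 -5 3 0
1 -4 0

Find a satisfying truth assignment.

p1 = False, p2 = False, p3 = False, p4 = False, p5 = False, p6 = True, p7 = False, p8 = False

Check each clause:
  1. (p6 \/ ~p3) — ~p3 is true.
  2. (~p5 \/ ~p7) — ~p7 is true.
  3. (~p1 \/ ~p4 \/ ~p6) — ~p4 is true.
  4. (p3 \/ ~p7 \/ ~p2) — ~p7 is true.
  5. (~p4 \/ ~p7 \/ p2) — ~p7 is true.
  6. (~p5 \/ ~p4 \/ p3) — ~p5 is true.
  7. (~p7 \/ ~p5 \/ p1) — ~p7 is true.
  8. (p8 \/ ~p5 \/ p1) — ~p5 is true.
  9. (p5 \/ p4 \/ ~p7) — ~p7 is true.
  10. (p6 \/ p5) — p6 is true.
  11. (p2 \/ ~p4) — ~p4 is true.
  12. (p3 \/ p6) — p6 is true.
  13. (p3 \/ ~p8) — ~p8 is true.
  14. (p7 \/ ~p2 \/ ~p1) — ~p2 is true.
  15. (~p4 \/ ~p8 \/ ~p6) — ~p8 is true.
  16. (~p2 \/ ~p7) — ~p7 is true.
  17. (p6 \/ p4 \/ ~p1) — p6 is true.
  18. (p7 \/ p4 \/ p6) — p6 is true.
  19. (~p8 \/ p4) — ~p8 is true.
  20. (~p8 \/ p2 \/ p3) — ~p8 is true.
  21. (~p6 \/ p3 \/ ~p5) — ~p5 is true.
  22. (p1 \/ ~p4) — ~p4 is true.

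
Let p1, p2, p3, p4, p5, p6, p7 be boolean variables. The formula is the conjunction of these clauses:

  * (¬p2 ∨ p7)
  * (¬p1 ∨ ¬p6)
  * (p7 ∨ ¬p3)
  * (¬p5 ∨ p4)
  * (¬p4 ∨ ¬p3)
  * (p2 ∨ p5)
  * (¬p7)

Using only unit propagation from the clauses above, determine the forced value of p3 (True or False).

(¬p7) is a unit clause: p7 = False.
From (p7 ∨ ¬p2) and p7 = False: p2 = False.
(¬p3 ∨ p7) with p7 = False leaves only ¬p3, so p3 = False.

False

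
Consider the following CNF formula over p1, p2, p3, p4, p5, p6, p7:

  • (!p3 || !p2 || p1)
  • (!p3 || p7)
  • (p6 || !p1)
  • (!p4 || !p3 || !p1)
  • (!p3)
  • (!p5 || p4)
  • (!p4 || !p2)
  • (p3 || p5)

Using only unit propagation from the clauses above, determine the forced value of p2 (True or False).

(!p3) stands alone — p3 = False.
(p3 || p5): since p3 = False, the clause reduces to (p5). p5 = True.
(p4 || !p5) with p5 = True leaves only p4, so p4 = True.
(!p4 || !p2): since p4 = True, the clause reduces to (!p2). p2 = False.

False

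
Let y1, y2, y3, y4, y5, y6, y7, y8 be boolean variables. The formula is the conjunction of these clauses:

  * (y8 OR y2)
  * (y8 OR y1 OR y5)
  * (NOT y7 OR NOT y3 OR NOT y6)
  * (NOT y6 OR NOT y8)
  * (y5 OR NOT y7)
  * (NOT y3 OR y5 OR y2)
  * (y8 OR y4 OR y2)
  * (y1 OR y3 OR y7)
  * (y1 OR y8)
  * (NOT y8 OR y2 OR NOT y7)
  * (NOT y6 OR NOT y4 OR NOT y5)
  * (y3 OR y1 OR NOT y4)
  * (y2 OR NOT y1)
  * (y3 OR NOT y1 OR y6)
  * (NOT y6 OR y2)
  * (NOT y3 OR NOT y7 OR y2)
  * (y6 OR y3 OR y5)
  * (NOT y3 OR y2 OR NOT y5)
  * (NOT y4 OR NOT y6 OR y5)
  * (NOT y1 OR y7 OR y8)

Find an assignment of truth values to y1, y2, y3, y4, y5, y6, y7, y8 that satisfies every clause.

y1=0  y2=1  y3=1  y4=1  y5=1  y6=0  y7=0  y8=1

Check each clause:
  1. (y2 OR y8) — y8 is true.
  2. (y8 OR y5 OR y1) — y8 is true.
  3. (NOT y6 OR NOT y3 OR NOT y7) — NOT y7 is true.
  4. (NOT y6 OR NOT y8) — NOT y6 is true.
  5. (y5 OR NOT y7) — NOT y7 is true.
  6. (y2 OR NOT y3 OR y5) — y2 is true.
  7. (y8 OR y4 OR y2) — y8 is true.
  8. (y7 OR y1 OR y3) — y3 is true.
  9. (y8 OR y1) — y8 is true.
  10. (NOT y7 OR y2 OR NOT y8) — NOT y7 is true.
  11. (NOT y4 OR NOT y5 OR NOT y6) — NOT y6 is true.
  12. (y1 OR NOT y4 OR y3) — y3 is true.
  13. (NOT y1 OR y2) — y2 is true.
  14. (NOT y1 OR y6 OR y3) — y3 is true.
  15. (y2 OR NOT y6) — y2 is true.
  16. (NOT y3 OR y2 OR NOT y7) — NOT y7 is true.
  17. (y6 OR y5 OR y3) — y3 is true.
  18. (NOT y5 OR NOT y3 OR y2) — y2 is true.
  19. (NOT y4 OR NOT y6 OR y5) — NOT y6 is true.
  20. (y7 OR NOT y1 OR y8) — y8 is true.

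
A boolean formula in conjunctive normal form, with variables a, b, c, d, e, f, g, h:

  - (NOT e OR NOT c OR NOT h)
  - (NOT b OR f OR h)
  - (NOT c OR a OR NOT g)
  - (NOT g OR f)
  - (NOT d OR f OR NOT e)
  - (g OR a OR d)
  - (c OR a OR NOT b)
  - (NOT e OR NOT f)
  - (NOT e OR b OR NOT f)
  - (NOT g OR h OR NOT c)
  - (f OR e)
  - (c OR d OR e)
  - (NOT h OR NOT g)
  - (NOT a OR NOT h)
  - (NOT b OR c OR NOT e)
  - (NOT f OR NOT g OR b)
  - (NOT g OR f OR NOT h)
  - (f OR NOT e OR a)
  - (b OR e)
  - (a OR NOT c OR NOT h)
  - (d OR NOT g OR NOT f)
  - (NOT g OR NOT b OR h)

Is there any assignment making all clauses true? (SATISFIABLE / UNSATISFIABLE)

SATISFIABLE

Branch on a: take a = False.
Branch on b: take b = True.
  then c is forced to True.
  then g is forced to False.
  then d is forced to True.
  then h is forced to False.
  then f is forced to True.
  then e is forced to False.
Every clause has at least one true literal under this assignment.
So a=False, b=True, c=True, d=True, e=False, f=True, g=False, h=False is a satisfying assignment.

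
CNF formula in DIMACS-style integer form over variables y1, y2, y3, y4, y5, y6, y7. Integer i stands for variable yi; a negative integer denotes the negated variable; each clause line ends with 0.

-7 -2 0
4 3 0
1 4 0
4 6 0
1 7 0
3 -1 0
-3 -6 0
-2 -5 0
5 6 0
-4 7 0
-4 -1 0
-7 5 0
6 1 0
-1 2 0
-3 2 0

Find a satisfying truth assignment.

y1 = F  y2 = F  y3 = F  y4 = T  y5 = T  y6 = T  y7 = T

Check each clause:
  1. (~y2 \/ ~y7) — ~y2 is true.
  2. (y4 \/ y3) — y4 is true.
  3. (y4 \/ y1) — y4 is true.
  4. (y4 \/ y6) — y4 is true.
  5. (y7 \/ y1) — y7 is true.
  6. (~y1 \/ y3) — ~y1 is true.
  7. (~y6 \/ ~y3) — ~y3 is true.
  8. (~y5 \/ ~y2) — ~y2 is true.
  9. (y6 \/ y5) — y5 is true.
  10. (y7 \/ ~y4) — y7 is true.
  11. (~y4 \/ ~y1) — ~y1 is true.
  12. (y5 \/ ~y7) — y5 is true.
  13. (y6 \/ y1) — y6 is true.
  14. (y2 \/ ~y1) — ~y1 is true.
  15. (~y3 \/ y2) — ~y3 is true.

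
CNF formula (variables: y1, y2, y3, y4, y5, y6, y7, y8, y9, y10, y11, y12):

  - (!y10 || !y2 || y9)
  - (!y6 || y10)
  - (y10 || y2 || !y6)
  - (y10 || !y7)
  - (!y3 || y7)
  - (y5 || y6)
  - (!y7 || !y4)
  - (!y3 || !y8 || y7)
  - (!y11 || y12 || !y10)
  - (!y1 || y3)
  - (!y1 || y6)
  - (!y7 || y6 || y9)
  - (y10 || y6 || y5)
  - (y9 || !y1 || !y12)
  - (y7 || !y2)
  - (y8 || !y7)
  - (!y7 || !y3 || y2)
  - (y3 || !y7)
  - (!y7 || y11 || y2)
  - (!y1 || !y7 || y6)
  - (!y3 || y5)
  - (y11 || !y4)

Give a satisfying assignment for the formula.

y1 occurs only negated in the remaining clauses — set y1 = False.
y4 occurs only negated in the remaining clauses — set y4 = False.
Set y2 = False and propagate.
Try y3 = False.
  then y7 is forced to False.
Try y5 = False.
  then y6 is forced to True.
  then y10 is forced to True.
For the remaining variables, y8 = True, y9 = False, y11 = False, y12 = True works.
Every clause has at least one true literal under this assignment.

y1=0, y2=0, y3=0, y4=0, y5=0, y6=1, y7=0, y8=1, y9=0, y10=1, y11=0, y12=1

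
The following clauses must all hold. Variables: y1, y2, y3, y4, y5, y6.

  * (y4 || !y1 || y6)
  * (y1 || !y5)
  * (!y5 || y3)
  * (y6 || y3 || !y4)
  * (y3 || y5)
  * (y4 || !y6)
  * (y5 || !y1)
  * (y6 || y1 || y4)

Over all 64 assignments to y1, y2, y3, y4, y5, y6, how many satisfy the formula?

8

Satisfying assignments:
  y1=F y2=F y3=T y4=T y5=F y6=F
  y1=F y2=F y3=T y4=T y5=F y6=T
  y1=F y2=T y3=T y4=T y5=F y6=F
  y1=F y2=T y3=T y4=T y5=F y6=T
  y1=T y2=F y3=T y4=T y5=T y6=F
  y1=T y2=F y3=T y4=T y5=T y6=T
  y1=T y2=T y3=T y4=T y5=T y6=F
  y1=T y2=T y3=T y4=T y5=T y6=T
Count: 8.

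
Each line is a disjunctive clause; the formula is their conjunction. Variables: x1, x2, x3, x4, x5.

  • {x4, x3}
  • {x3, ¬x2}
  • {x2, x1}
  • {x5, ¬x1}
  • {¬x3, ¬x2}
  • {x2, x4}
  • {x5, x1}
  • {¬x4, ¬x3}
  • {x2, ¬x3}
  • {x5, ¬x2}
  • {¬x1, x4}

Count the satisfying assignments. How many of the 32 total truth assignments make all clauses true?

1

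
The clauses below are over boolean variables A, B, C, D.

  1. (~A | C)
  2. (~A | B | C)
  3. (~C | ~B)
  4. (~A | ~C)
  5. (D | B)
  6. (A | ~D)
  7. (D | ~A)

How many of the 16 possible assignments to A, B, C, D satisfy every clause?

1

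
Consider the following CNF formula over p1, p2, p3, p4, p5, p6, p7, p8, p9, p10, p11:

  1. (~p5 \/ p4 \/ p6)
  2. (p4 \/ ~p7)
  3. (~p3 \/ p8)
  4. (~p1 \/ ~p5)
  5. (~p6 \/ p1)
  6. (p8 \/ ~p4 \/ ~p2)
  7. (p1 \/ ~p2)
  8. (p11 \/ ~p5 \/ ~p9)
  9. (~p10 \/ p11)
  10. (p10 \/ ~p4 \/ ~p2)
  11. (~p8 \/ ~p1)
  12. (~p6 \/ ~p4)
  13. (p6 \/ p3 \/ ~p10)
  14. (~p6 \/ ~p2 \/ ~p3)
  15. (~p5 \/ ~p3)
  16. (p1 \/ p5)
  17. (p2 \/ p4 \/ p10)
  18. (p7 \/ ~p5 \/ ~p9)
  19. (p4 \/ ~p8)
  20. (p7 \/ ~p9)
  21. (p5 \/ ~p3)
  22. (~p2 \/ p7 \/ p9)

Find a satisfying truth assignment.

Try p1 = False.
  then p6 is forced to False.
  then p2 is forced to False.
  then p5 is forced to True.
  then p4 is forced to True.
  then p3 is forced to False.
  then p10 is forced to False.
Try p7 = False.
  then p9 is forced to False.
p8, p11 are now unconstrained; take p8 = False, p11 = False.

p1 = F  p2 = F  p3 = F  p4 = T  p5 = T  p6 = F  p7 = F  p8 = F  p9 = F  p10 = F  p11 = F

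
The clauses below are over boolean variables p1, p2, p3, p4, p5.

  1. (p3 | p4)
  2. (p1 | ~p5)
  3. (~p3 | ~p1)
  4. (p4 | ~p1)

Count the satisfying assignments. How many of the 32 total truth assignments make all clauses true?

Split on p1, then p3.
  p1=T, p3=T: a clause becomes empty — 0.
  p1=T, p3=F: remaining (p2,p4,p5) ∈ {(F,T,F); (F,T,T); (T,T,F); (T,T,T)} — 4.
  p1=F, p3=T: remaining (p2,p4,p5) ∈ {(F,F,F); (F,T,F); (T,F,F); (T,T,F)} — 4.
  p1=F, p3=F: remaining (p2,p4,p5) ∈ {(F,T,F); (T,T,F)} — 2.
Total: 0 + 4 + 4 + 2 = 10.

10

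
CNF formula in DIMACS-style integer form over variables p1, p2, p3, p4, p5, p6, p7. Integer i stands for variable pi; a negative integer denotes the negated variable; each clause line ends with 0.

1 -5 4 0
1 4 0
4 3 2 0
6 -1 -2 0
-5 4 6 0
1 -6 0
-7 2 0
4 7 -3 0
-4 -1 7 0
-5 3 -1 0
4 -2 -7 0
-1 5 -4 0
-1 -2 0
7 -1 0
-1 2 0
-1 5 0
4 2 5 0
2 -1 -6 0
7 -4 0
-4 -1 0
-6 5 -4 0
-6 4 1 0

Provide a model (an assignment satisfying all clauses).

p1=0, p2=1, p3=1, p4=1, p5=1, p6=0, p7=1

Try p1 = False.
  then p4 is forced to True.
  then p6 is forced to False.
  then p7 is forced to True.
  then p2 is forced to True.
p3, p5 are now unconstrained; take p3 = True, p5 = True.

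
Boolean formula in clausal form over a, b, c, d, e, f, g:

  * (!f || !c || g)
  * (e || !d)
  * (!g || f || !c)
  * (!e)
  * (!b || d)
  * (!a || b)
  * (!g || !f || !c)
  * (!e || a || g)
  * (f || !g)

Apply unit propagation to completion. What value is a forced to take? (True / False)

Unit clause (!e) sets e = False.
(e || !d) with e = False leaves only !d, so d = False.
From (!b || d) and d = False: b = False.
In (b || !a), b is now false; !a must hold, so a = False.

False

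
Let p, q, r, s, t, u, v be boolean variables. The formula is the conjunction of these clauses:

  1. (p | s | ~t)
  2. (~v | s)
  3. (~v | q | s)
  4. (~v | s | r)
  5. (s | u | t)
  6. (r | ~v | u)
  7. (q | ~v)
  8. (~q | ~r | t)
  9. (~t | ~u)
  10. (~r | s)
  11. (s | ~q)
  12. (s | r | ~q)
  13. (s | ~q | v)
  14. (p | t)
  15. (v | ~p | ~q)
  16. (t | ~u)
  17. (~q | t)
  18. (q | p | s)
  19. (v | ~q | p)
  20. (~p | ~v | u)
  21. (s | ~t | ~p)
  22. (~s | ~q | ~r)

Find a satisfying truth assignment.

Try p = False.
  then t is forced to True.
  then s is forced to True.
  then u is forced to False.
Branch on q: take q = False.
  then v is forced to False.
r is now unconstrained; take r = False.
Every clause has at least one true literal under this assignment.

p=F, q=F, r=F, s=T, t=T, u=F, v=F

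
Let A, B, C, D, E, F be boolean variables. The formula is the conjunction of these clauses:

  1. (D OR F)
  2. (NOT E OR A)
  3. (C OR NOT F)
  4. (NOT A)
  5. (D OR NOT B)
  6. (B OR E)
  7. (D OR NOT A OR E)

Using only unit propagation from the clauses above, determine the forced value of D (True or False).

True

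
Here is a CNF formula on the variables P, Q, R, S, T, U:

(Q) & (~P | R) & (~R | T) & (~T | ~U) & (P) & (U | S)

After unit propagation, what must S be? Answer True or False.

Unit clause (Q) sets Q = True.
Unit clause (P) sets P = True.
(R | ~P): since P = True, the clause reduces to (R). R = True.
(T | ~R) with R = True leaves only T, so T = True.
(~T | ~U) with T = True leaves only ~U, so U = False.
(U | S) with U = False leaves only S, so S = True.

True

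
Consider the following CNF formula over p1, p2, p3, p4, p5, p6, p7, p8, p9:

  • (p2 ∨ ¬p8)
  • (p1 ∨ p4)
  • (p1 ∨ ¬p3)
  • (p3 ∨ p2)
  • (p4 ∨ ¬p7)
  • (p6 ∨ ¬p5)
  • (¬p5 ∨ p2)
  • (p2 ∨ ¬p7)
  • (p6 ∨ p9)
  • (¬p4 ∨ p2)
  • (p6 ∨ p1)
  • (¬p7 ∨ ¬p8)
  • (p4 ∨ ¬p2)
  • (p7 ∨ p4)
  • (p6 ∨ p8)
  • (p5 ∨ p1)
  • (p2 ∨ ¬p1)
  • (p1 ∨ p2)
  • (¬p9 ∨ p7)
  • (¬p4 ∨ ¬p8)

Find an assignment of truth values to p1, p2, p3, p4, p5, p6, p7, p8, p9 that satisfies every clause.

p1=1, p2=1, p3=0, p4=1, p5=0, p6=1, p7=1, p8=0, p9=1

p6 occurs only positively in the remaining clauses — set p6 = True.
Set p1 = True and propagate.
  then p2 is forced to True.
  then p4 is forced to True.
  then p8 is forced to False.
Try p7 = True.
p3, p5, p9 are now unconstrained; take p3 = False, p5 = False, p9 = True.
Every clause has at least one true literal under this assignment.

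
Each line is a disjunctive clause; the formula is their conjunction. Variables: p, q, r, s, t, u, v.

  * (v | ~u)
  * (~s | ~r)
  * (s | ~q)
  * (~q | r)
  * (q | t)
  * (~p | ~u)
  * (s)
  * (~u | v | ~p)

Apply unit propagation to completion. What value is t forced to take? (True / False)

Unit clause (s) sets s = True.
(~s | ~r): since s = True, the clause reduces to (~r). r = False.
In (~q | r), r is now false; ~q must hold, so q = False.
In (q | t), q is now false; t must hold, so t = True.

True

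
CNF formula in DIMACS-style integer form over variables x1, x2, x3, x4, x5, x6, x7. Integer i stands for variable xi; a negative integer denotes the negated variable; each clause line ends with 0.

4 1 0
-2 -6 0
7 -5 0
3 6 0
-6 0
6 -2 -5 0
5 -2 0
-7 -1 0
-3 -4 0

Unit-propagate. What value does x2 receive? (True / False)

(!x6) is a unit clause: x6 = False.
(x6 || x3): since x6 = False, the clause reduces to (x3). x3 = True.
(!x3 || !x4): since x3 = True, the clause reduces to (!x4). x4 = False.
In (x4 || x1), x4 is now false; x1 must hold, so x1 = True.
From (!x7 || !x1) and x1 = True: x7 = False.
(x7 || !x5) with x7 = False leaves only !x5, so x5 = False.
(x5 || !x2): since x5 = False, the clause reduces to (!x2). x2 = False.

False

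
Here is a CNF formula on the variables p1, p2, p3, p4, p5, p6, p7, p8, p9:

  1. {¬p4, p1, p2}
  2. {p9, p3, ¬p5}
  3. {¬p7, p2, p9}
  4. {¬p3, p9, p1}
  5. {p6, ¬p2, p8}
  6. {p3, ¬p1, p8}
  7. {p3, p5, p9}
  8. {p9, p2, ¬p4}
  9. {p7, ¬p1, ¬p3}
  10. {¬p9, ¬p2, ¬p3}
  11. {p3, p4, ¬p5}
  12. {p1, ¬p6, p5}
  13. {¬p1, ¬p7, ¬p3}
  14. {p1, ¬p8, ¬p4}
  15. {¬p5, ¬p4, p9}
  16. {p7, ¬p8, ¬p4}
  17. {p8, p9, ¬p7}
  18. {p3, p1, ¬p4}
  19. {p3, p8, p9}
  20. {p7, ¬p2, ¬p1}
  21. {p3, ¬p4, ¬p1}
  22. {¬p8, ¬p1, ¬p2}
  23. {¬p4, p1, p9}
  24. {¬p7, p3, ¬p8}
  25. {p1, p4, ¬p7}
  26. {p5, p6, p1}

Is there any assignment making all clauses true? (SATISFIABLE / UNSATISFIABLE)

SATISFIABLE

Branch on p1: take p1 = False.
Set p2 = False and propagate.
  then p4 is forced to False.
  then p7 is forced to False.
For the remaining variables, p3 = True, p5 = True, p6 = True, p8 = False, p9 = True works.
So p1 = False, p2 = False, p3 = True, p4 = False, p5 = True, p6 = True, p7 = False, p8 = False, p9 = True is a satisfying assignment.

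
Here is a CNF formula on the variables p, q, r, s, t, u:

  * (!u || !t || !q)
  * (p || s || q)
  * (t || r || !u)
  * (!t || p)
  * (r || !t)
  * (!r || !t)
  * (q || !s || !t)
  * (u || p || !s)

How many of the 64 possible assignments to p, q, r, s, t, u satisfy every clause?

Split on t, then p.
  t=T, p=T: a clause becomes empty — 0.
  t=T, p=F: a clause becomes empty — 0.
  t=F, p=T: q, s free; 3 ways for (r,u) × 2^2 = 12.
  t=F, p=F: 5 of the 16 assignments to (q,r,s,u) work.
Total: 0 + 0 + 12 + 5 = 17.

17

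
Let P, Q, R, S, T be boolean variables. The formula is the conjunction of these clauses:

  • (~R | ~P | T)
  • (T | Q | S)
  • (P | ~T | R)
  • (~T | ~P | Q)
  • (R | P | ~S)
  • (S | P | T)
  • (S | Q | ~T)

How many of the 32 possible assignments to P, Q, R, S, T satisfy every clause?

12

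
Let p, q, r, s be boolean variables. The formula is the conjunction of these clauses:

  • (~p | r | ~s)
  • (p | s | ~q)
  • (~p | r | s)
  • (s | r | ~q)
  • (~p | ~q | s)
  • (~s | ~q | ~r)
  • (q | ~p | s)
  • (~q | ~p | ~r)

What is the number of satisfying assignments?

Satisfying assignments:
  p=F q=F r=F s=F
  p=F q=F r=F s=T
  p=F q=F r=T s=F
  p=F q=F r=T s=T
  p=F q=T r=F s=T
  p=T q=F r=T s=T
That's 6 in total.

6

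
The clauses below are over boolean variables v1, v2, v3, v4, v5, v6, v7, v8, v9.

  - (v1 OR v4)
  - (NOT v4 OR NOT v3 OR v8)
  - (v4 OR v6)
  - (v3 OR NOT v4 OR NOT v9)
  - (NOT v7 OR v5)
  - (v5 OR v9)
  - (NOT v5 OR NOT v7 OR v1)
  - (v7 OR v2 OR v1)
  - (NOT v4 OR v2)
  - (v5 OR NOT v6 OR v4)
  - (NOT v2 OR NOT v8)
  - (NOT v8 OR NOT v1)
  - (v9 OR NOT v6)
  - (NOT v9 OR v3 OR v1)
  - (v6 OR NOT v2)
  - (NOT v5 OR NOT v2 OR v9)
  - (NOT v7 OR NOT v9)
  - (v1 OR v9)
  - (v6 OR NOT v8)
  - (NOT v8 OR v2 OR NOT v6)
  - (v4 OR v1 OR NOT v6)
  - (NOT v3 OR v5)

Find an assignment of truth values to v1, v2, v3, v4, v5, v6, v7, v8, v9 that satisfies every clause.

v1 = 1, v2 = 0, v3 = 1, v4 = 0, v5 = 1, v6 = 1, v7 = 0, v8 = 0, v9 = 1

Check each clause:
  1. (v1 OR v4) — v1 is true.
  2. (v8 OR NOT v4 OR NOT v3) — NOT v4 is true.
  3. (v6 OR v4) — v6 is true.
  4. (v3 OR NOT v4 OR NOT v9) — v3 is true.
  5. (NOT v7 OR v5) — NOT v7 is true.
  6. (v5 OR v9) — v9 is true.
  7. (v1 OR NOT v7 OR NOT v5) — v1 is true.
  8. (v1 OR v7 OR v2) — v1 is true.
  9. (v2 OR NOT v4) — NOT v4 is true.
  10. (v5 OR v4 OR NOT v6) — v5 is true.
  11. (NOT v8 OR NOT v2) — NOT v8 is true.
  12. (NOT v8 OR NOT v1) — NOT v8 is true.
  13. (v9 OR NOT v6) — v9 is true.
  14. (v1 OR NOT v9 OR v3) — v1 is true.
  15. (NOT v2 OR v6) — NOT v2 is true.
  16. (NOT v2 OR NOT v5 OR v9) — v9 is true.
  17. (NOT v7 OR NOT v9) — NOT v7 is true.
  18. (v1 OR v9) — v9 is true.
  19. (v6 OR NOT v8) — NOT v8 is true.
  20. (v2 OR NOT v6 OR NOT v8) — NOT v8 is true.
  21. (NOT v6 OR v1 OR v4) — v1 is true.
  22. (v5 OR NOT v3) — v5 is true.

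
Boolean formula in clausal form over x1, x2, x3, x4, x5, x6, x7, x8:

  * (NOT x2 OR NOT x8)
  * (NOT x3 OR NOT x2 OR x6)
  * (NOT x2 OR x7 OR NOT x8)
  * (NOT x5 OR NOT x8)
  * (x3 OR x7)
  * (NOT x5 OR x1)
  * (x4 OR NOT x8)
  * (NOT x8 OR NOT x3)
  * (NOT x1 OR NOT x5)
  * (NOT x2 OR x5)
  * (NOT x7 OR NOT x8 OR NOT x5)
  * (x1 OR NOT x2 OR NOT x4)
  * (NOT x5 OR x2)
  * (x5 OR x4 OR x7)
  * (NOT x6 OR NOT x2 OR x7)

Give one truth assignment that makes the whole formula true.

x1 = T, x2 = F, x3 = F, x4 = T, x5 = F, x6 = F, x7 = T, x8 = T

Check each clause:
  1. (NOT x8 OR NOT x2) — NOT x2 is true.
  2. (NOT x2 OR NOT x3 OR x6) — NOT x3 is true.
  3. (NOT x8 OR NOT x2 OR x7) — NOT x2 is true.
  4. (NOT x5 OR NOT x8) — NOT x5 is true.
  5. (x7 OR x3) — x7 is true.
  6. (NOT x5 OR x1) — x1 is true.
  7. (NOT x8 OR x4) — x4 is true.
  8. (NOT x8 OR NOT x3) — NOT x3 is true.
  9. (NOT x5 OR NOT x1) — NOT x5 is true.
  10. (NOT x2 OR x5) — NOT x2 is true.
  11. (NOT x5 OR NOT x7 OR NOT x8) — NOT x5 is true.
  12. (NOT x2 OR x1 OR NOT x4) — x1 is true.
  13. (x2 OR NOT x5) — NOT x5 is true.
  14. (x4 OR x7 OR x5) — x4 is true.
  15. (NOT x6 OR x7 OR NOT x2) — NOT x6 is true.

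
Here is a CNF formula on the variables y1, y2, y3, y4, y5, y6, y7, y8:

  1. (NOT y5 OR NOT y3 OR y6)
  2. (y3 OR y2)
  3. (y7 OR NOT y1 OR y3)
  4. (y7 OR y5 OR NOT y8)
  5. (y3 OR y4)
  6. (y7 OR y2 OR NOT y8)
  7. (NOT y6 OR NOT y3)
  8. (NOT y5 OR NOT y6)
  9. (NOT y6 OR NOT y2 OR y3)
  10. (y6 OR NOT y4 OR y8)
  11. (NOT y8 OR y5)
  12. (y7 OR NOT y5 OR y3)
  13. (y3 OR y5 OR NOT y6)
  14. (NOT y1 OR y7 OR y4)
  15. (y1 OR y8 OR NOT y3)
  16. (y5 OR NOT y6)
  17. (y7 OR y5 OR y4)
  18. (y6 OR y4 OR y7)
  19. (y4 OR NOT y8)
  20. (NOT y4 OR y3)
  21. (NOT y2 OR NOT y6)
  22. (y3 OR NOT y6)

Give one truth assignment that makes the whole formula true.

y7 occurs only positively in the remaining clauses — set y7 = True.
Try y1 = True.
For the remaining variables, y2 = False, y3 = True, y4 = False, y5 = False, y6 = False, y8 = False works.
Check each clause:
  1. (y6 OR NOT y5 OR NOT y3) — NOT y5 is true.
  2. (y3 OR y2) — y3 is true.
  3. (NOT y1 OR y7 OR y3) — y3 is true.
  4. (y5 OR y7 OR NOT y8) — NOT y8 is true.
  5. (y4 OR y3) — y3 is true.
  6. (NOT y8 OR y7 OR y2) — NOT y8 is true.
  7. (NOT y6 OR NOT y3) — NOT y6 is true.
  8. (NOT y5 OR NOT y6) — NOT y6 is true.
  9. (y3 OR NOT y6 OR NOT y2) — NOT y6 is true.
  10. (NOT y4 OR y6 OR y8) — NOT y4 is true.
  11. (NOT y8 OR y5) — NOT y8 is true.
  12. (NOT y5 OR y7 OR y3) — y3 is true.
  13. (NOT y6 OR y5 OR y3) — NOT y6 is true.
  14. (y7 OR y4 OR NOT y1) — y7 is true.
  15. (NOT y3 OR y8 OR y1) — y1 is true.
  16. (NOT y6 OR y5) — NOT y6 is true.
  17. (y5 OR y7 OR y4) — y7 is true.
  18. (y6 OR y7 OR y4) — y7 is true.
  19. (NOT y8 OR y4) — NOT y8 is true.
  20. (y3 OR NOT y4) — y3 is true.
  21. (NOT y2 OR NOT y6) — NOT y6 is true.
  22. (NOT y6 OR y3) — NOT y6 is true.

y1=T, y2=F, y3=T, y4=F, y5=F, y6=F, y7=T, y8=F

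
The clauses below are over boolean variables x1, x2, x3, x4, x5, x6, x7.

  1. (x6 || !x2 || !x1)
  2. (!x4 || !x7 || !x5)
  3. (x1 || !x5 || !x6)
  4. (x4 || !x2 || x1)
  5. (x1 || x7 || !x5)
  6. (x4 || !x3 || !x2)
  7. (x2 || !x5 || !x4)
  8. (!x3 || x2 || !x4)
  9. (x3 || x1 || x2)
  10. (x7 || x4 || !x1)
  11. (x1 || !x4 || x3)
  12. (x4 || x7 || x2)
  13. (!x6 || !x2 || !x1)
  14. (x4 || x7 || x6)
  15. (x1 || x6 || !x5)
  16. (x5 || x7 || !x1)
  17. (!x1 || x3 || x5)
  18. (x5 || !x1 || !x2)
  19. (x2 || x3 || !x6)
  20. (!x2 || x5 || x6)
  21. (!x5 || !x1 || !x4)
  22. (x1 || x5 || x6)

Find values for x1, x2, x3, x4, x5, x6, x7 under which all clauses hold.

x1=True, x2=False, x3=True, x4=False, x5=False, x6=False, x7=True

Check each clause:
  1. (!x2 || x6 || !x1) — !x2 is true.
  2. (!x7 || !x5 || !x4) — !x5 is true.
  3. (!x5 || !x6 || x1) — x1 is true.
  4. (!x2 || x4 || x1) — x1 is true.
  5. (x1 || !x5 || x7) — x1 is true.
  6. (!x3 || !x2 || x4) — !x2 is true.
  7. (!x5 || !x4 || x2) — !x5 is true.
  8. (!x3 || !x4 || x2) — !x4 is true.
  9. (x2 || x3 || x1) — x1 is true.
  10. (!x1 || x7 || x4) — x7 is true.
  11. (x3 || !x4 || x1) — x1 is true.
  12. (x4 || x7 || x2) — x7 is true.
  13. (!x1 || !x2 || !x6) — !x6 is true.
  14. (x7 || x4 || x6) — x7 is true.
  15. (x1 || !x5 || x6) — x1 is true.
  16. (x5 || x7 || !x1) — x7 is true.
  17. (x3 || x5 || !x1) — x3 is true.
  18. (x5 || !x2 || !x1) — !x2 is true.
  19. (x2 || !x6 || x3) — !x6 is true.
  20. (x6 || !x2 || x5) — !x2 is true.
  21. (!x4 || !x1 || !x5) — !x5 is true.
  22. (x1 || x5 || x6) — x1 is true.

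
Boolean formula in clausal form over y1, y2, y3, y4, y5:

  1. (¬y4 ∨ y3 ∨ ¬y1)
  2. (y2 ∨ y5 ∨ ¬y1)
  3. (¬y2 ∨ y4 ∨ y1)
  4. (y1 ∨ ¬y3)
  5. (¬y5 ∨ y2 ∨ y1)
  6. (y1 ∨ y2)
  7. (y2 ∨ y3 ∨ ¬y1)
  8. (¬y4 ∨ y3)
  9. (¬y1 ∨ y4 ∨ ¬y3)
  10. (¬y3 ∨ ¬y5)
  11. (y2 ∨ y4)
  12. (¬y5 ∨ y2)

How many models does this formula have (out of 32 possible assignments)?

3

The models are:
  y1=T y2=T y3=F y4=F y5=F
  y1=T y2=T y3=F y4=F y5=T
  y1=T y2=T y3=T y4=T y5=F
That's 3 in total.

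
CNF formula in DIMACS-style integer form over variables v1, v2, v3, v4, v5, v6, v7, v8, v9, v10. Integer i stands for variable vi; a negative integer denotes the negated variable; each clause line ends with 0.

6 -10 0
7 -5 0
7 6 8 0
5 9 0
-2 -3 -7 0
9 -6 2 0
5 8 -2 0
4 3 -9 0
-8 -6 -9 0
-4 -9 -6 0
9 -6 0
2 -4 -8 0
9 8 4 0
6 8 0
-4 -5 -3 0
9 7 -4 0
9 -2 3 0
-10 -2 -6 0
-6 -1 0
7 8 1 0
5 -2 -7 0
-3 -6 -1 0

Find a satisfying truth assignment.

v1=F, v2=F, v3=T, v4=F, v5=F, v6=T, v7=T, v8=F, v9=T, v10=T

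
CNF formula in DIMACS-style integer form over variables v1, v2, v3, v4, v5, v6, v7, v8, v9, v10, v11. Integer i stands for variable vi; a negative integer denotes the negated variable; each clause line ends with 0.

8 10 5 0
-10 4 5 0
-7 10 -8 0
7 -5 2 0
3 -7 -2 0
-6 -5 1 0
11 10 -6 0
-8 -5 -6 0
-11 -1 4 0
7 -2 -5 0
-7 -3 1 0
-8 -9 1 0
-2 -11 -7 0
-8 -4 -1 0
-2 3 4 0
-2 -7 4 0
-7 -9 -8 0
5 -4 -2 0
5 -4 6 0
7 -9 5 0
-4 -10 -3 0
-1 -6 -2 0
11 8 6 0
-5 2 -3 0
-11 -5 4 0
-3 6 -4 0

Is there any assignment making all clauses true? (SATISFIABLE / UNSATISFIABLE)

SATISFIABLE

Pure literal: v9 appears only negated; assign v9 = False.
Set v1 = False and propagate.
For the remaining variables, v2 = False, v3 = False, v4 = True, v5 = True, v6 = False, v7 = True, v8 = True, v10 = True, v11 = False works.
So v1=0, v2=0, v3=0, v4=1, v5=1, v6=0, v7=1, v8=1, v9=0, v10=1, v11=0 is a satisfying assignment.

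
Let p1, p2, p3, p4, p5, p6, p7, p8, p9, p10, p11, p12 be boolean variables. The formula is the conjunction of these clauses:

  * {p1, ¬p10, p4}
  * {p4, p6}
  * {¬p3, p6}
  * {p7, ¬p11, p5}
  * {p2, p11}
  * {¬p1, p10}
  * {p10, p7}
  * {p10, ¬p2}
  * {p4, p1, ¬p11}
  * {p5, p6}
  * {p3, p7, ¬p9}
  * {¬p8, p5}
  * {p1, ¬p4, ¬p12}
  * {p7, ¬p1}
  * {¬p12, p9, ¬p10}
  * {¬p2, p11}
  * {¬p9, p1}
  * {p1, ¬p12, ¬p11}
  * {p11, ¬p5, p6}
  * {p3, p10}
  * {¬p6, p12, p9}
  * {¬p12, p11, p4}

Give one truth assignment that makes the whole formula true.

p1=1, p2=1, p3=0, p4=1, p5=1, p6=1, p7=1, p8=1, p9=1, p10=1, p11=1, p12=1

Pure literal: p7 appears only positively; assign p7 = True.
Try p1 = True.
  then p10 is forced to True.
For the remaining variables, p2 = True, p3 = False, p4 = True, p5 = True, p6 = True, p8 = True, p9 = True, p11 = True, p12 = True works.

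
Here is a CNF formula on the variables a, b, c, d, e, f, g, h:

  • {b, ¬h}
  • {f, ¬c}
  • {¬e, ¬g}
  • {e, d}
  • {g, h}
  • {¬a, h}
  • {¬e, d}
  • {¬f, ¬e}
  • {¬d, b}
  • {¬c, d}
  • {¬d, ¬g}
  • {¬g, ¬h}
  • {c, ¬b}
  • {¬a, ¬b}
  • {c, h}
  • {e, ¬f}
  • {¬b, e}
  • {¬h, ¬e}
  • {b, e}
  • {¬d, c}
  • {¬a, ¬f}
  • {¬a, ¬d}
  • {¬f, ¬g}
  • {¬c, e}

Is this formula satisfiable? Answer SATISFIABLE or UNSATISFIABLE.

UNSATISFIABLE

e = True:
  propagation gives g=False, h=True; an empty clause results — contradiction.
e = False:
  propagation gives d=True, b=True; an empty clause results — contradiction.
Every branch closes, so no satisfying assignment exists.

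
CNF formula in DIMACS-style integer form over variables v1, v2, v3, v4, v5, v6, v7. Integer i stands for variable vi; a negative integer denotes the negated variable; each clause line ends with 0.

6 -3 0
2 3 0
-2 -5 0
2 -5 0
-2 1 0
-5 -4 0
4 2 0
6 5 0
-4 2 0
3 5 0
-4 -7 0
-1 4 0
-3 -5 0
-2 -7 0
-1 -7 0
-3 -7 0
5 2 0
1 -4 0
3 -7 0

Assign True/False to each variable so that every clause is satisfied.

v6 occurs only positively in the remaining clauses — set v6 = True.
v7 occurs only negated in the remaining clauses — set v7 = False.
Set v1 = True and propagate.
  then v4 is forced to True.
  then v5 is forced to False.
  then v2 is forced to True.
  then v3 is forced to True.

v1 = 1, v2 = 1, v3 = 1, v4 = 1, v5 = 0, v6 = 1, v7 = 0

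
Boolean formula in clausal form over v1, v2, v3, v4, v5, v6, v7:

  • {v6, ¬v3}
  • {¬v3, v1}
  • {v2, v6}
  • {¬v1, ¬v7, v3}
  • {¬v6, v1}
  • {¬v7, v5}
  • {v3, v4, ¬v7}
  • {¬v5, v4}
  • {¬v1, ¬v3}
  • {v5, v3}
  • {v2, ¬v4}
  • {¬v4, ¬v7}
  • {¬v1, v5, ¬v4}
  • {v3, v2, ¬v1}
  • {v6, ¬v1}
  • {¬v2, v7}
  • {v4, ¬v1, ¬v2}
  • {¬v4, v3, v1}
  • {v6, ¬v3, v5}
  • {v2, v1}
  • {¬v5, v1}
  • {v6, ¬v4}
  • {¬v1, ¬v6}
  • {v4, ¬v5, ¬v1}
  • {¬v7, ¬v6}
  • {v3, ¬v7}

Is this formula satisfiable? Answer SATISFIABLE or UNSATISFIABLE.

v1 = True:
  propagation gives v3=False, v7=False, v5=True, v4=True; an empty clause results — contradiction.
v1 = False:
  propagation gives v3=False, v6=False, v2=True, v5=True; an empty clause results — contradiction.
Every branch closes, so no satisfying assignment exists.

UNSATISFIABLE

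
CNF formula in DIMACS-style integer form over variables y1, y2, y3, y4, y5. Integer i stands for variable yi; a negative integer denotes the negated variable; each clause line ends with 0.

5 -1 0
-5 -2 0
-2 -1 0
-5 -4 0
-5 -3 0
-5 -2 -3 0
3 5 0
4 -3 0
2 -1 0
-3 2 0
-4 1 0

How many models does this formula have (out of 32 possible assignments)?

1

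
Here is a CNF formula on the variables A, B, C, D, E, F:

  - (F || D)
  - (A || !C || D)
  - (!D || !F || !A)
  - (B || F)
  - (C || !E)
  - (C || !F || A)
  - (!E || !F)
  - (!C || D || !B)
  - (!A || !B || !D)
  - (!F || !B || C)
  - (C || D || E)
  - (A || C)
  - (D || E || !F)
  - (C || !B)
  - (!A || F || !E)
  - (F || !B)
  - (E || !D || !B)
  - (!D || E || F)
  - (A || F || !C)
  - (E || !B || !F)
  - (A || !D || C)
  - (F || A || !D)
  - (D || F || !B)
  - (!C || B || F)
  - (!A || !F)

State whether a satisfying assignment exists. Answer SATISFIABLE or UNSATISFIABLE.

SATISFIABLE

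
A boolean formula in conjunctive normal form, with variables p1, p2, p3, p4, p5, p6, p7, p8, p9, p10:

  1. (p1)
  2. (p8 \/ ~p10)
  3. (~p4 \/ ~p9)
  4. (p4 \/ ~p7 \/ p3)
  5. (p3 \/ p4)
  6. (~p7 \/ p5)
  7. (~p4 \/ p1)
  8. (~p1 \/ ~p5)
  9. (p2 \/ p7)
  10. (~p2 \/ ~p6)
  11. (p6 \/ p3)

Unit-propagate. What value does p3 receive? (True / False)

True

(p1) stands alone — p1 = True.
(~p1 \/ ~p5): since p1 = True, the clause reduces to (~p5). p5 = False.
(p5 \/ ~p7) with p5 = False leaves only ~p7, so p7 = False.
(p2 \/ p7): since p7 = False, the clause reduces to (p2). p2 = True.
(~p6 \/ ~p2) with p2 = True leaves only ~p6, so p6 = False.
In (p3 \/ p6), p6 is now false; p3 must hold, so p3 = True.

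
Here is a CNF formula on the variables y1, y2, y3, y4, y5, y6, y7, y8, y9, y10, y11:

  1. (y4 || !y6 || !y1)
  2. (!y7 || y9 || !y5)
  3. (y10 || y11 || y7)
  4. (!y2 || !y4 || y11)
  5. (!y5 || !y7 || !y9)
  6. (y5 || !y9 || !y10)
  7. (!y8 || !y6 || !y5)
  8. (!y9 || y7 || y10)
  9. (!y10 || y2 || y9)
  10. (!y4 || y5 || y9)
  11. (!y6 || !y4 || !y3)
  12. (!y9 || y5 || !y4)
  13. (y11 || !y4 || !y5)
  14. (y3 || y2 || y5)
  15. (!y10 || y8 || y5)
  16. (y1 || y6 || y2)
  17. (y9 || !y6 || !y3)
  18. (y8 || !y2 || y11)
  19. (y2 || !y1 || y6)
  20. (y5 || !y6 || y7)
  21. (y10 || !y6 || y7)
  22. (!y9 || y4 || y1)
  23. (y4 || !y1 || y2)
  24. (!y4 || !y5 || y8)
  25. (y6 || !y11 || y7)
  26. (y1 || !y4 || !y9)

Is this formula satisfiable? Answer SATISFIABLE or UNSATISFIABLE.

Set y1 = True and propagate.
The remaining clauses are satisfied by y2 = True, y3 = True, y4 = False, y5 = False, y6 = False, y7 = False, y8 = True, y9 = False, y10 = True, y11 = False.
So y1=T, y2=T, y3=T, y4=F, y5=F, y6=F, y7=F, y8=T, y9=F, y10=T, y11=F is a satisfying assignment.

SATISFIABLE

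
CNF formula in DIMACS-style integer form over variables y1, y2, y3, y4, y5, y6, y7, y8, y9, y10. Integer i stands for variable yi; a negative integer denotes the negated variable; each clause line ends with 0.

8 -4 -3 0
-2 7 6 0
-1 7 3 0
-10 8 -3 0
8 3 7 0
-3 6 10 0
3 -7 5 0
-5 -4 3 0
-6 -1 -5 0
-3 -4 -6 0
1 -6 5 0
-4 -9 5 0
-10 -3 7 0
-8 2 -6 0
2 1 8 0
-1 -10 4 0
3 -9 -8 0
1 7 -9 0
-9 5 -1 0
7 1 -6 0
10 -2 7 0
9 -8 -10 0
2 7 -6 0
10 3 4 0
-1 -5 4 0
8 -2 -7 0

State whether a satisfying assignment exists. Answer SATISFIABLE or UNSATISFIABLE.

Set y1 = False and propagate.
Set y2 = False and propagate.
  then y8 is forced to True.
  then y6 is forced to False.
Branch on y3: take y3 = True.
  then y10 is forced to True.
  then y7 is forced to True.
  then y9 is forced to True.
For the remaining variables, y4 = False, y5 = False works.
So y1=0  y2=0  y3=1  y4=0  y5=0  y6=0  y7=1  y8=1  y9=1  y10=1 is a satisfying assignment.

SATISFIABLE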